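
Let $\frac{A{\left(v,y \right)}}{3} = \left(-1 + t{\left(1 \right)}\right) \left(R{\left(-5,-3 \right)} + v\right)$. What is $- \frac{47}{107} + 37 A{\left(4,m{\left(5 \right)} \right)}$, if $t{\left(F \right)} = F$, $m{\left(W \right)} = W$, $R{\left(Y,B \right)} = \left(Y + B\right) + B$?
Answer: $- \frac{47}{107} \approx -0.43925$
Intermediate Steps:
$R{\left(Y,B \right)} = Y + 2 B$ ($R{\left(Y,B \right)} = \left(B + Y\right) + B = Y + 2 B$)
$A{\left(v,y \right)} = 0$ ($A{\left(v,y \right)} = 3 \left(-1 + 1\right) \left(\left(-5 + 2 \left(-3\right)\right) + v\right) = 3 \cdot 0 \left(\left(-5 - 6\right) + v\right) = 3 \cdot 0 \left(-11 + v\right) = 3 \cdot 0 = 0$)
$- \frac{47}{107} + 37 A{\left(4,m{\left(5 \right)} \right)} = - \frac{47}{107} + 37 \cdot 0 = \left(-47\right) \frac{1}{107} + 0 = - \frac{47}{107} + 0 = - \frac{47}{107}$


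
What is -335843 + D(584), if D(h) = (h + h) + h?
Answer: -334091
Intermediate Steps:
D(h) = 3*h (D(h) = 2*h + h = 3*h)
-335843 + D(584) = -335843 + 3*584 = -335843 + 1752 = -334091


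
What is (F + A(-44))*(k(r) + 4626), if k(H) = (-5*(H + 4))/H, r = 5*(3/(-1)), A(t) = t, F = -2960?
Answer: -41656468/3 ≈ -1.3885e+7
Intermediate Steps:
r = -15 (r = 5*(3*(-1)) = 5*(-3) = -15)
k(H) = (-20 - 5*H)/H (k(H) = (-5*(4 + H))/H = (-20 - 5*H)/H)
(F + A(-44))*(k(r) + 4626) = (-2960 - 44)*((-5 - 20/(-15)) + 4626) = -3004*((-5 - 20*(-1/15)) + 4626) = -3004*((-5 + 4/3) + 4626) = -3004*(-11/3 + 4626) = -3004*13867/3 = -41656468/3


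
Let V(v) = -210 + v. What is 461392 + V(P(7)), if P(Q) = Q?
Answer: 461189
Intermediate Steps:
461392 + V(P(7)) = 461392 + (-210 + 7) = 461392 - 203 = 461189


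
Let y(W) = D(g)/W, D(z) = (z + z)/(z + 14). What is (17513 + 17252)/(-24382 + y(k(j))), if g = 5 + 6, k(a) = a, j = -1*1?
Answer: -869125/609572 ≈ -1.4258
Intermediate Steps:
j = -1
g = 11
D(z) = 2*z/(14 + z) (D(z) = (2*z)/(14 + z) = 2*z/(14 + z))
y(W) = 22/(25*W) (y(W) = (2*11/(14 + 11))/W = (2*11/25)/W = (2*11*(1/25))/W = 22/(25*W))
(17513 + 17252)/(-24382 + y(k(j))) = (17513 + 17252)/(-24382 + (22/25)/(-1)) = 34765/(-24382 + (22/25)*(-1)) = 34765/(-24382 - 22/25) = 34765/(-609572/25) = 34765*(-25/609572) = -869125/609572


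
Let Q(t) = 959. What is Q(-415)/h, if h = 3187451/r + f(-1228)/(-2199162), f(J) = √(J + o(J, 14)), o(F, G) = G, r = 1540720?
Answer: 5694299402917411202939855280/12284047531961826517531361 + 1251593441565003196800*I*√1214/12284047531961826517531361 ≈ 463.55 + 0.00355*I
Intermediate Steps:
f(J) = √(14 + J) (f(J) = √(J + 14) = √(14 + J))
h = 3187451/1540720 - I*√1214/2199162 (h = 3187451/1540720 + √(14 - 1228)/(-2199162) = 3187451*(1/1540720) + √(-1214)*(-1/2199162) = 3187451/1540720 + (I*√1214)*(-1/2199162) = 3187451/1540720 - I*√1214/2199162 ≈ 2.0688 - 1.5844e-5*I)
Q(-415)/h = 959/(3187451/1540720 - I*√1214/2199162)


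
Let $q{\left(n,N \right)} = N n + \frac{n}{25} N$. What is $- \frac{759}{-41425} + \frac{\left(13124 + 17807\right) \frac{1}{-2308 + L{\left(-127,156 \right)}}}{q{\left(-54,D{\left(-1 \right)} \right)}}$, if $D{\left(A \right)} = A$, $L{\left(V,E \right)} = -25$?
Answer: $- \frac{29546788087}{135688913100} \approx -0.21775$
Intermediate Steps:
$q{\left(n,N \right)} = \frac{26 N n}{25}$ ($q{\left(n,N \right)} = N n + n \frac{1}{25} N = N n + \frac{n}{25} N = N n + \frac{N n}{25} = \frac{26 N n}{25}$)
$- \frac{759}{-41425} + \frac{\left(13124 + 17807\right) \frac{1}{-2308 + L{\left(-127,156 \right)}}}{q{\left(-54,D{\left(-1 \right)} \right)}} = - \frac{759}{-41425} + \frac{\left(13124 + 17807\right) \frac{1}{-2308 - 25}}{\frac{26}{25} \left(-1\right) \left(-54\right)} = \left(-759\right) \left(- \frac{1}{41425}\right) + \frac{30931 \frac{1}{-2333}}{\frac{1404}{25}} = \frac{759}{41425} + 30931 \left(- \frac{1}{2333}\right) \frac{25}{1404} = \frac{759}{41425} - \frac{773275}{3275532} = - \frac{29546788087}{135688913100}$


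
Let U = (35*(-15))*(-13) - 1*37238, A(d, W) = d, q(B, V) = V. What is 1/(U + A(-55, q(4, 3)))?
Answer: -1/30468 ≈ -3.2821e-5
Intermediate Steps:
U = -30413 (U = -525*(-13) - 37238 = 6825 - 37238 = -30413)
1/(U + A(-55, q(4, 3))) = 1/(-30413 - 55) = 1/(-30468) = -1/30468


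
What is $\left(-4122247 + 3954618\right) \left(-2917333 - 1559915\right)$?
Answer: $750516604992$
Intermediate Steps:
$\left(-4122247 + 3954618\right) \left(-2917333 - 1559915\right) = \left(-167629\right) \left(-4477248\right) = 750516604992$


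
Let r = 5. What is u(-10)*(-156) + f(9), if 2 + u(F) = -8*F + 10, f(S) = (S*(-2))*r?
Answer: -13818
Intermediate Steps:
f(S) = -10*S (f(S) = (S*(-2))*5 = -2*S*5 = -10*S)
u(F) = 8 - 8*F (u(F) = -2 + (-8*F + 10) = -2 + (10 - 8*F) = 8 - 8*F)
u(-10)*(-156) + f(9) = (8 - 8*(-10))*(-156) - 10*9 = (8 + 80)*(-156) - 90 = 88*(-156) - 90 = -13728 - 90 = -13818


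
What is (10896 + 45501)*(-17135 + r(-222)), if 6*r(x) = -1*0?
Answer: -966362595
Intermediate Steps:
r(x) = 0 (r(x) = (-1*0)/6 = (⅙)*0 = 0)
(10896 + 45501)*(-17135 + r(-222)) = (10896 + 45501)*(-17135 + 0) = 56397*(-17135) = -966362595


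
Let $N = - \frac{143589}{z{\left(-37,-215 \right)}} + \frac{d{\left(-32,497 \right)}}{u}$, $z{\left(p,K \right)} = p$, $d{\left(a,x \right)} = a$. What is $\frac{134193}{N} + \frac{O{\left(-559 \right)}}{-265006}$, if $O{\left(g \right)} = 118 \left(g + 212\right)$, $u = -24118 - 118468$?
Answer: $\frac{47112964956267376}{1356418790566007} \approx 34.733$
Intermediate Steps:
$u = -142586$ ($u = -24118 - 118468 = -142586$)
$N = \frac{10236891169}{2637841}$ ($N = - \frac{143589}{-37} - \frac{32}{-142586} = \left(-143589\right) \left(- \frac{1}{37}\right) - - \frac{16}{71293} = \frac{143589}{37} + \frac{16}{71293} = \frac{10236891169}{2637841} \approx 3880.8$)
$O{\left(g \right)} = 25016 + 118 g$ ($O{\left(g \right)} = 118 \left(212 + g\right) = 25016 + 118 g$)
$\frac{134193}{N} + \frac{O{\left(-559 \right)}}{-265006} = \frac{134193}{\frac{10236891169}{2637841}} + \frac{25016 + 118 \left(-559\right)}{-265006} = 134193 \cdot \frac{2637841}{10236891169} + \left(25016 - 65962\right) \left(- \frac{1}{265006}\right) = \frac{353979797313}{10236891169} - - \frac{20473}{132503} = \frac{353979797313}{10236891169} + \frac{20473}{132503} = \frac{47112964956267376}{1356418790566007}$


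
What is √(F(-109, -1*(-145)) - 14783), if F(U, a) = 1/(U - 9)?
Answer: I*√205838610/118 ≈ 121.59*I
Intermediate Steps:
F(U, a) = 1/(-9 + U)
√(F(-109, -1*(-145)) - 14783) = √(1/(-9 - 109) - 14783) = √(1/(-118) - 14783) = √(-1/118 - 14783) = √(-1744395/118) = I*√205838610/118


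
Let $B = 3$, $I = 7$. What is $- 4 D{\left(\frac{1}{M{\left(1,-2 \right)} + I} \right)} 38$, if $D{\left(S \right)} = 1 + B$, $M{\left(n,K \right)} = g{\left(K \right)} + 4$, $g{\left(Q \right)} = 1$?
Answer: $-608$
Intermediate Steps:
$M{\left(n,K \right)} = 5$ ($M{\left(n,K \right)} = 1 + 4 = 5$)
$D{\left(S \right)} = 4$ ($D{\left(S \right)} = 1 + 3 = 4$)
$- 4 D{\left(\frac{1}{M{\left(1,-2 \right)} + I} \right)} 38 = \left(-4\right) 4 \cdot 38 = \left(-16\right) 38 = -608$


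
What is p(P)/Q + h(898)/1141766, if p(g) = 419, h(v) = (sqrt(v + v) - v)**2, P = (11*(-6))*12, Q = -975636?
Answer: 394015307623/556974006588 - 1796*sqrt(449)/570883 ≈ 0.64076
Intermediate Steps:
P = -792 (P = -66*12 = -792)
h(v) = (-v + sqrt(2)*sqrt(v))**2 (h(v) = (sqrt(2*v) - v)**2 = (sqrt(2)*sqrt(v) - v)**2 = (-v + sqrt(2)*sqrt(v))**2)
p(P)/Q + h(898)/1141766 = 419/(-975636) + (-1*898 + sqrt(2)*sqrt(898))**2/1141766 = 419*(-1/975636) + (-898 + 2*sqrt(449))**2*(1/1141766) = -419/975636 + (-898 + 2*sqrt(449))**2/1141766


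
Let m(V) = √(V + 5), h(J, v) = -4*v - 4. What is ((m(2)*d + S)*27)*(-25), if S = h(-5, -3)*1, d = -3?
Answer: -5400 + 2025*√7 ≈ -42.354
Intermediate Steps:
h(J, v) = -4 - 4*v
S = 8 (S = (-4 - 4*(-3))*1 = (-4 + 12)*1 = 8*1 = 8)
m(V) = √(5 + V)
((m(2)*d + S)*27)*(-25) = ((√(5 + 2)*(-3) + 8)*27)*(-25) = ((√7*(-3) + 8)*27)*(-25) = ((-3*√7 + 8)*27)*(-25) = ((8 - 3*√7)*27)*(-25) = (216 - 81*√7)*(-25) = -5400 + 2025*√7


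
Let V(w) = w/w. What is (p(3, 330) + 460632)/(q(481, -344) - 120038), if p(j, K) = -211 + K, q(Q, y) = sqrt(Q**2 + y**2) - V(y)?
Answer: -55308089289/14409011824 - 460751*sqrt(349697)/14409011824 ≈ -3.8573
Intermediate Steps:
V(w) = 1
q(Q, y) = -1 + sqrt(Q**2 + y**2) (q(Q, y) = sqrt(Q**2 + y**2) - 1*1 = sqrt(Q**2 + y**2) - 1 = -1 + sqrt(Q**2 + y**2))
(p(3, 330) + 460632)/(q(481, -344) - 120038) = ((-211 + 330) + 460632)/((-1 + sqrt(481**2 + (-344)**2)) - 120038) = (119 + 460632)/((-1 + sqrt(231361 + 118336)) - 120038) = 460751/((-1 + sqrt(349697)) - 120038) = 460751/(-120039 + sqrt(349697))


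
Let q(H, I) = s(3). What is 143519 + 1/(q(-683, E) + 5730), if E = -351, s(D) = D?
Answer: 822794428/5733 ≈ 1.4352e+5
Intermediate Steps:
q(H, I) = 3
143519 + 1/(q(-683, E) + 5730) = 143519 + 1/(3 + 5730) = 143519 + 1/5733 = 822794428/5733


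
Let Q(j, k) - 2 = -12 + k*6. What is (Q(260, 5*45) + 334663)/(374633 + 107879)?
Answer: 336003/482512 ≈ 0.69636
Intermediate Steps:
Q(j, k) = -10 + 6*k (Q(j, k) = 2 + (-12 + k*6) = 2 + (-12 + 6*k) = -10 + 6*k)
(Q(260, 5*45) + 334663)/(374633 + 107879) = ((-10 + 6*(5*45)) + 334663)/(374633 + 107879) = ((-10 + 6*225) + 334663)/482512 = ((-10 + 1350) + 334663)*(1/482512) = (1340 + 334663)*(1/482512) = 336003*(1/482512) = 336003/482512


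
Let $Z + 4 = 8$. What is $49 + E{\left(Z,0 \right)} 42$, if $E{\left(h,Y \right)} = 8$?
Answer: $385$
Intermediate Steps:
$Z = 4$ ($Z = -4 + 8 = 4$)
$49 + E{\left(Z,0 \right)} 42 = 49 + 8 \cdot 42 = 49 + 336 = 385$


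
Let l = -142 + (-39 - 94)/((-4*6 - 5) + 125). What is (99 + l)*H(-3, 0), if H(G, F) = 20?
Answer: -21305/24 ≈ -887.71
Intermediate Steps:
l = -13765/96 (l = -142 - 133/((-24 - 5) + 125) = -142 - 133/(-29 + 125) = -142 - 133/96 = -13765/96 ≈ -143.39)
(99 + l)*H(-3, 0) = (99 - 13765/96)*20 = -4261/96*20 = -21305/24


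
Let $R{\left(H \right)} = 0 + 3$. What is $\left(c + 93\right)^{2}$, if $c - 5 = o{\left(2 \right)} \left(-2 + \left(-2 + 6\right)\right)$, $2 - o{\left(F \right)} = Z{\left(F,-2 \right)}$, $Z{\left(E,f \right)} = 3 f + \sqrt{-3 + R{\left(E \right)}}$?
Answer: $12996$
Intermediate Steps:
$R{\left(H \right)} = 3$
$Z{\left(E,f \right)} = 3 f$ ($Z{\left(E,f \right)} = 3 f + \sqrt{-3 + 3} = 3 f + \sqrt{0} = 3 f + 0 = 3 f$)
$o{\left(F \right)} = 8$ ($o{\left(F \right)} = 2 - 3 \left(-2\right) = 2 - -6 = 2 + 6 = 8$)
$c = 21$ ($c = 5 + 8 \left(-2 + \left(-2 + 6\right)\right) = 5 + 8 \left(-2 + 4\right) = 5 + 8 \cdot 2 = 5 + 16 = 21$)
$\left(c + 93\right)^{2} = \left(21 + 93\right)^{2} = 114^{2} = 12996$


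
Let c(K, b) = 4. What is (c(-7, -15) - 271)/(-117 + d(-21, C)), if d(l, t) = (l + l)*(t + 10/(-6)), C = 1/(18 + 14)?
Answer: 4272/773 ≈ 5.5265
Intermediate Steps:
C = 1/32 ≈ 0.031250
d(l, t) = 2*l*(-5/3 + t) (d(l, t) = (2*l)*(t + 10*(-⅙)) = (2*l)*(t - 5/3) = (2*l)*(-5/3 + t) = 2*l*(-5/3 + t))
(c(-7, -15) - 271)/(-117 + d(-21, C)) = (4 - 271)/(-117 + (⅔)*(-21)*(-5 + 3*(1/32))) = -267/(-117 + (⅔)*(-21)*(-5 + 3/32)) = -267/(-117 + (⅔)*(-21)*(-157/32)) = -267/(-117 + 1099/16) = -267/(-773/16) = -267*(-16/773) = 4272/773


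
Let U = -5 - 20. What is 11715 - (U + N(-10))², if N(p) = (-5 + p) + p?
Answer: 9215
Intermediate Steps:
U = -25
N(p) = -5 + 2*p
11715 - (U + N(-10))² = 11715 - (-25 + (-5 + 2*(-10)))² = 11715 - (-25 + (-5 - 20))² = 11715 - (-25 - 25)² = 11715 - 1*(-50)² = 11715 - 1*2500 = 11715 - 2500 = 9215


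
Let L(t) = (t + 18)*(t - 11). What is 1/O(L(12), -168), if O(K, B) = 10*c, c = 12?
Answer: 1/120 ≈ 0.0083333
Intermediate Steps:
L(t) = (-11 + t)*(18 + t) (L(t) = (18 + t)*(-11 + t) = (-11 + t)*(18 + t))
O(K, B) = 120 (O(K, B) = 10*12 = 120)
1/O(L(12), -168) = 1/120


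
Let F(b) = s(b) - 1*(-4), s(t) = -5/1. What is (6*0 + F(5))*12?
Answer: -12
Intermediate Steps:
s(t) = -5 (s(t) = -5*1 = -5)
F(b) = -1 (F(b) = -5 - 1*(-4) = -5 + 4 = -1)
(6*0 + F(5))*12 = (6*0 - 1)*12 = (0 - 1)*12 = -1*12 = -12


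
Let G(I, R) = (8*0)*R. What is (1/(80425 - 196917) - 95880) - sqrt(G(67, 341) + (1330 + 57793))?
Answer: -11169252961/116492 - sqrt(59123) ≈ -96123.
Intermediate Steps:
G(I, R) = 0 (G(I, R) = 0*R = 0)
(1/(80425 - 196917) - 95880) - sqrt(G(67, 341) + (1330 + 57793)) = (1/(80425 - 196917) - 95880) - sqrt(0 + (1330 + 57793)) = (1/(-116492) - 95880) - sqrt(0 + 59123) = (-1/116492 - 95880) - sqrt(59123) = -11169252961/116492 - sqrt(59123)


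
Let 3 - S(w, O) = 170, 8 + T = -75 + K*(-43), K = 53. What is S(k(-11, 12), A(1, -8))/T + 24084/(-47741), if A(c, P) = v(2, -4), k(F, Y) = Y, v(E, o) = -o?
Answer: -48913661/112764242 ≈ -0.43377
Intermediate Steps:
T = -2362 (T = -8 + (-75 + 53*(-43)) = -8 + (-75 - 2279) = -8 - 2354 = -2362)
A(c, P) = 4 (A(c, P) = -1*(-4) = 4)
S(w, O) = -167 (S(w, O) = 3 - 1*170 = 3 - 170 = -167)
S(k(-11, 12), A(1, -8))/T + 24084/(-47741) = -167/(-2362) + 24084/(-47741) = -167*(-1/2362) + 24084*(-1/47741) = 167/2362 - 24084/47741 = -48913661/112764242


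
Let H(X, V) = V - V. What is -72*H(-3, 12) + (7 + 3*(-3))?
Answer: -2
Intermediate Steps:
H(X, V) = 0
-72*H(-3, 12) + (7 + 3*(-3)) = -72*0 + (7 + 3*(-3)) = 0 + (7 - 9) = 0 - 2 = -2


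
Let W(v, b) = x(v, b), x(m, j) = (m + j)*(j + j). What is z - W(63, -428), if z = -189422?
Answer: -501862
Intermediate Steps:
x(m, j) = 2*j*(j + m) (x(m, j) = (j + m)*(2*j) = 2*j*(j + m))
W(v, b) = 2*b*(b + v)
z - W(63, -428) = -189422 - 2*(-428)*(-428 + 63) = -189422 - 2*(-428)*(-365) = -189422 - 1*312440 = -189422 - 312440 = -501862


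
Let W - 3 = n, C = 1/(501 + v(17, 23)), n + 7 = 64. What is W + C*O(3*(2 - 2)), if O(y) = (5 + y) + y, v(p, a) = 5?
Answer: 30365/506 ≈ 60.010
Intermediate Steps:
O(y) = 5 + 2*y
n = 57 (n = -7 + 64 = 57)
C = 1/506 (C = 1/(501 + 5) = 1/506 ≈ 0.0019763)
W = 60 (W = 3 + 57 = 60)
W + C*O(3*(2 - 2)) = 60 + (5 + 2*(3*(2 - 2)))/506 = 60 + (5 + 2*(3*0))/506 = 60 + (5 + 2*0)/506 = 60 + (5 + 0)/506 = 60 + (1/506)*5 = 60 + 5/506 = 30365/506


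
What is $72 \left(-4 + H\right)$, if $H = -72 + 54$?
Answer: $-1584$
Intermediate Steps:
$H = -18$
$72 \left(-4 + H\right) = 72 \left(-4 - 18\right) = 72 \left(-22\right) = -1584$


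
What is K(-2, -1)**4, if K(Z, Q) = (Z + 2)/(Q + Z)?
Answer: 0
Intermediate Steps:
K(Z, Q) = (2 + Z)/(Q + Z)
K(-2, -1)**4 = ((2 - 2)/(-1 - 2))**4 = (0/(-3))**4 = (-1/3*0)**4 = 0**4 = 0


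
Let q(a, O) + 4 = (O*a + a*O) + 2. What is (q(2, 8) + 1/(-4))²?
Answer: 14161/16 ≈ 885.06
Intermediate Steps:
q(a, O) = -2 + 2*O*a (q(a, O) = -4 + ((O*a + a*O) + 2) = -4 + ((O*a + O*a) + 2) = -4 + (2*O*a + 2) = -4 + (2 + 2*O*a) = -2 + 2*O*a)
(q(2, 8) + 1/(-4))² = ((-2 + 2*8*2) + 1/(-4))² = ((-2 + 32) - ¼)² = (30 - ¼)² = (119/4)² = 14161/16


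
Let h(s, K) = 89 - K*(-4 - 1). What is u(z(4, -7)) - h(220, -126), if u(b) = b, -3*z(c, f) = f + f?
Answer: 1637/3 ≈ 545.67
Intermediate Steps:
z(c, f) = -2*f/3 (z(c, f) = -(f + f)/3 = -2*f/3)
h(s, K) = 89 + 5*K (h(s, K) = 89 - K*(-5) = 89 - (-5)*K = 89 + 5*K)
u(z(4, -7)) - h(220, -126) = -⅔*(-7) - (89 + 5*(-126)) = 14/3 - (89 - 630) = 14/3 - 1*(-541) = 14/3 + 541 = 1637/3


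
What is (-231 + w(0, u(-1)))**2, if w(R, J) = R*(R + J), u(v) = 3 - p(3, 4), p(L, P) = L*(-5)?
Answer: 53361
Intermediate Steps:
p(L, P) = -5*L
u(v) = 18 (u(v) = 3 - (-5)*3 = 3 - 1*(-15) = 3 + 15 = 18)
w(R, J) = R*(J + R)
(-231 + w(0, u(-1)))**2 = (-231 + 0*(18 + 0))**2 = (-231 + 0*18)**2 = (-231 + 0)**2 = (-231)**2 = 53361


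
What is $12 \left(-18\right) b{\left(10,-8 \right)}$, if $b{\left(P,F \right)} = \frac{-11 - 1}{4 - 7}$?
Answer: $-864$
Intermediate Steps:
$b{\left(P,F \right)} = 4$ ($b{\left(P,F \right)} = - \frac{12}{-3} = \left(-12\right) \left(- \frac{1}{3}\right) = 4$)
$12 \left(-18\right) b{\left(10,-8 \right)} = 12 \left(-18\right) 4 = \left(-216\right) 4 = -864$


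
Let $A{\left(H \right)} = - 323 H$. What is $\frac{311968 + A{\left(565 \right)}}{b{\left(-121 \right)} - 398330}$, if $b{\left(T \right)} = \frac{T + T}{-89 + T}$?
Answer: $- \frac{13594665}{41824529} \approx -0.32504$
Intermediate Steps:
$b{\left(T \right)} = \frac{2 T}{-89 + T}$
$\frac{311968 + A{\left(565 \right)}}{b{\left(-121 \right)} - 398330} = \frac{311968 - 182495}{2 \left(-121\right) \frac{1}{-89 - 121} - 398330} = \frac{311968 - 182495}{2 \left(-121\right) \frac{1}{-210} - 398330} = \frac{129473}{2 \left(-121\right) \left(- \frac{1}{210}\right) - 398330} = \frac{129473}{\frac{121}{105} - 398330} = \frac{129473}{- \frac{41824529}{105}} = 129473 \left(- \frac{105}{41824529}\right) = - \frac{13594665}{41824529}$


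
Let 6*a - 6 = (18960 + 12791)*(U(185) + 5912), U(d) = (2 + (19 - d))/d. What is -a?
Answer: -17360748833/555 ≈ -3.1281e+7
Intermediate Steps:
U(d) = (21 - d)/d
a = 17360748833/555 (a = 1 + ((18960 + 12791)*((21 - 1*185)/185 + 5912))/6 = 1 + (31751*((21 - 185)/185 + 5912))/6 = 1 + (31751*((1/185)*(-164) + 5912))/6 = 1 + (31751*(-164/185 + 5912))/6 = 1 + (31751*(1093556/185))/6 = 1 + (1/6)*(34721496556/185) = 1 + 17360748278/555 = 17360748833/555 ≈ 3.1281e+7)
-a = -1*17360748833/555 = -17360748833/555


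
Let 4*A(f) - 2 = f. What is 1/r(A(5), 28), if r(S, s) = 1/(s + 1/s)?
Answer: 785/28 ≈ 28.036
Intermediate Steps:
A(f) = ½ + f/4
1/r(A(5), 28) = 1/(28/(1 + 28²)) = 1/(28/(1 + 784)) = 1/(28/785) = 785/28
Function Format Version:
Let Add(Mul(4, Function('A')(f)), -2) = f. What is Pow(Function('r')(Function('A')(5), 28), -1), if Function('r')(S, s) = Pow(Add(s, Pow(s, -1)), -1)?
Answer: Rational(785, 28) ≈ 28.036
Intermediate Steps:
Function('A')(f) = Add(Rational(1, 2), Mul(Rational(1, 4), f))
Pow(Function('r')(Function('A')(5), 28), -1) = Pow(Mul(28, Pow(Add(1, Pow(28, 2)), -1)), -1) = Pow(Mul(28, Pow(Add(1, 784), -1)), -1) = Pow(Mul(28, Pow(785, -1)), -1) = Pow(Mul(28, Rational(1, 785)), -1) = Pow(Rational(28, 785), -1) = Rational(785, 28)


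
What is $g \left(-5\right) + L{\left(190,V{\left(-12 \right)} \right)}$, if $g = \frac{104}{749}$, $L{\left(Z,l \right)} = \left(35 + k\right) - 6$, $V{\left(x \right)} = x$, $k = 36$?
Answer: $\frac{48165}{749} \approx 64.306$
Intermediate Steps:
$L{\left(Z,l \right)} = 65$ ($L{\left(Z,l \right)} = \left(35 + 36\right) - 6 = 71 - 6 = 65$)
$g = \frac{104}{749}$ ($g = 104 \cdot \frac{1}{749} = \frac{104}{749} \approx 0.13885$)
$g \left(-5\right) + L{\left(190,V{\left(-12 \right)} \right)} = \frac{104}{749} \left(-5\right) + 65 = - \frac{520}{749} + 65 = \frac{48165}{749}$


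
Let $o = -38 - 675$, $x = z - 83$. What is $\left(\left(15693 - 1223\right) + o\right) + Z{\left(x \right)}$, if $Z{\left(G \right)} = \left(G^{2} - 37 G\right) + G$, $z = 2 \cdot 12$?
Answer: $19362$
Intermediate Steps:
$z = 24$
$x = -59$ ($x = 24 - 83 = -59$)
$o = -713$ ($o = -38 - 675 = -713$)
$Z{\left(G \right)} = G^{2} - 36 G$
$\left(\left(15693 - 1223\right) + o\right) + Z{\left(x \right)} = \left(\left(15693 - 1223\right) - 713\right) - 59 \left(-36 - 59\right) = \left(\left(15693 - 1223\right) - 713\right) - -5605 = \left(14470 - 713\right) + 5605 = 13757 + 5605 = 19362$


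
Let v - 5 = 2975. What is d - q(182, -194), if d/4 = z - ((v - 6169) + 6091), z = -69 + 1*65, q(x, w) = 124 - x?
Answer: -11566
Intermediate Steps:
v = 2980 (v = 5 + 2975 = 2980)
z = -4 (z = -69 + 65 = -4)
d = -11624 (d = 4*(-4 - ((2980 - 6169) + 6091)) = 4*(-4 - (-3189 + 6091)) = 4*(-4 - 1*2902) = 4*(-4 - 2902) = 4*(-2906) = -11624)
d - q(182, -194) = -11624 - (124 - 1*182) = -11624 - (124 - 182) = -11624 - 1*(-58) = -11624 + 58 = -11566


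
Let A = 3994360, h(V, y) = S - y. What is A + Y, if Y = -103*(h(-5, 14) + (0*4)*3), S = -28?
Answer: 3998686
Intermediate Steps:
h(V, y) = -28 - y
Y = 4326 (Y = -103*((-28 - 1*14) + (0*4)*3) = -103*((-28 - 14) + 0*3) = -103*(-42 + 0) = -103*(-42) = 4326)
A + Y = 3994360 + 4326 = 3998686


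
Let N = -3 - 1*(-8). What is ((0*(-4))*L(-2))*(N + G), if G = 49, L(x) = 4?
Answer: 0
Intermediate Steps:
N = 5 (N = -3 + 8 = 5)
((0*(-4))*L(-2))*(N + G) = ((0*(-4))*4)*(5 + 49) = (0*4)*54 = 0*54 = 0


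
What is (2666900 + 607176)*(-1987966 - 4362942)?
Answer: -20793355461008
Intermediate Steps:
(2666900 + 607176)*(-1987966 - 4362942) = 3274076*(-6350908) = -20793355461008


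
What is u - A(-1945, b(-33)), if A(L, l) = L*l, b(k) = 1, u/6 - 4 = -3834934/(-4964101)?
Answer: 9797324473/4964101 ≈ 1973.6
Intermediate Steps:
u = 142148028/4964101 (u = 24 + 6*(-3834934/(-4964101)) = 24 + 6*(-3834934*(-1/4964101)) = 24 + 6*(3834934/4964101) = 24 + 23009604/4964101 = 142148028/4964101 ≈ 28.635)
u - A(-1945, b(-33)) = 142148028/4964101 - (-1945) = 142148028/4964101 - 1*(-1945) = 142148028/4964101 + 1945 = 9797324473/4964101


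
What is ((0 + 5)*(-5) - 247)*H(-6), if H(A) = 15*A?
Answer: 24480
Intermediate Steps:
((0 + 5)*(-5) - 247)*H(-6) = ((0 + 5)*(-5) - 247)*(15*(-6)) = (5*(-5) - 247)*(-90) = (-25 - 247)*(-90) = -272*(-90) = 24480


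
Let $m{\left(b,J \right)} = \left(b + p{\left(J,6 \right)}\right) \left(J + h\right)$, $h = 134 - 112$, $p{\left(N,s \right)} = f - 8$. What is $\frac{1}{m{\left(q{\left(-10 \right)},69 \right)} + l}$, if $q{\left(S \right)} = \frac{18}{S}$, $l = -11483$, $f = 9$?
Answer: $- \frac{5}{57779} \approx -8.6537 \cdot 10^{-5}$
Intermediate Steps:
$p{\left(N,s \right)} = 1$ ($p{\left(N,s \right)} = 9 - 8 = 1$)
$h = 22$
$m{\left(b,J \right)} = \left(1 + b\right) \left(22 + J\right)$ ($m{\left(b,J \right)} = \left(b + 1\right) \left(J + 22\right) = \left(1 + b\right) \left(22 + J\right)$)
$\frac{1}{m{\left(q{\left(-10 \right)},69 \right)} + l} = \frac{1}{\left(22 + 69 + 22 \frac{18}{-10} + 69 \frac{18}{-10}\right) - 11483} = \frac{1}{\left(22 + 69 + 22 \cdot 18 \left(- \frac{1}{10}\right) + 69 \cdot 18 \left(- \frac{1}{10}\right)\right) - 11483} = \frac{1}{\left(22 + 69 + 22 \left(- \frac{9}{5}\right) + 69 \left(- \frac{9}{5}\right)\right) - 11483} = \frac{1}{\left(22 + 69 - \frac{198}{5} - \frac{621}{5}\right) - 11483} = \frac{1}{- \frac{364}{5} - 11483} = \frac{1}{- \frac{57779}{5}} = - \frac{5}{57779}$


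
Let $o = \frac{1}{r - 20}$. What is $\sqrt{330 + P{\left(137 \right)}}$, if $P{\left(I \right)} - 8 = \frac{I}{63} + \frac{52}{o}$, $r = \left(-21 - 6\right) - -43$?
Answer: $\frac{\sqrt{58289}}{21} \approx 11.497$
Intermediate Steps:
$r = 16$ ($r = -27 + 43 = 16$)
$o = - \frac{1}{4}$ ($o = \frac{1}{16 - 20} = \frac{1}{-4} = - \frac{1}{4} \approx -0.25$)
$P{\left(I \right)} = -200 + \frac{I}{63}$ ($P{\left(I \right)} = 8 + \left(\frac{I}{63} + \frac{52}{- \frac{1}{4}}\right) = 8 + \left(I \frac{1}{63} + 52 \left(-4\right)\right) = 8 + \left(\frac{I}{63} - 208\right) = 8 + \left(-208 + \frac{I}{63}\right) = -200 + \frac{I}{63}$)
$\sqrt{330 + P{\left(137 \right)}} = \sqrt{330 + \left(-200 + \frac{1}{63} \cdot 137\right)} = \sqrt{330 + \left(-200 + \frac{137}{63}\right)} = \sqrt{330 - \frac{12463}{63}} = \sqrt{\frac{8327}{63}} = \frac{\sqrt{58289}}{21}$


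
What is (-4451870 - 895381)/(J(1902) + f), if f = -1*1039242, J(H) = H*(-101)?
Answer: 594139/136816 ≈ 4.3426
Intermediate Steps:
J(H) = -101*H
f = -1039242
(-4451870 - 895381)/(J(1902) + f) = (-4451870 - 895381)/(-101*1902 - 1039242) = -5347251/(-192102 - 1039242) = -5347251/(-1231344) = -5347251*(-1/1231344) = 594139/136816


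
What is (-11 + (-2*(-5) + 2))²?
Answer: 1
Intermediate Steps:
(-11 + (-2*(-5) + 2))² = (-11 + (10 + 2))² = (-11 + 12)² = 1² = 1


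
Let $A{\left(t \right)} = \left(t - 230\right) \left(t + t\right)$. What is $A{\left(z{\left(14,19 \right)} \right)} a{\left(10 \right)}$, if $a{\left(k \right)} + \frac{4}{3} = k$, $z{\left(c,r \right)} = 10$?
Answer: $- \frac{114400}{3} \approx -38133.0$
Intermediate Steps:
$a{\left(k \right)} = - \frac{4}{3} + k$
$A{\left(t \right)} = 2 t \left(-230 + t\right)$ ($A{\left(t \right)} = \left(-230 + t\right) 2 t = 2 t \left(-230 + t\right)$)
$A{\left(z{\left(14,19 \right)} \right)} a{\left(10 \right)} = 2 \cdot 10 \left(-230 + 10\right) \left(- \frac{4}{3} + 10\right) = 2 \cdot 10 \left(-220\right) \frac{26}{3} = \left(-4400\right) \frac{26}{3} = - \frac{114400}{3}$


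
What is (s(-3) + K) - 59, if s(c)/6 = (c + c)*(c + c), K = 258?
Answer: 415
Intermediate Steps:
s(c) = 24*c² (s(c) = 6*((c + c)*(c + c)) = 6*((2*c)*(2*c)) = 6*(4*c²) = 24*c²)
(s(-3) + K) - 59 = (24*(-3)² + 258) - 59 = (24*9 + 258) - 59 = (216 + 258) - 59 = 474 - 59 = 415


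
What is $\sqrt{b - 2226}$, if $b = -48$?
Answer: $i \sqrt{2274} \approx 47.686 i$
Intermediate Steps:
$\sqrt{b - 2226} = \sqrt{-48 - 2226} = \sqrt{-2274} = i \sqrt{2274}$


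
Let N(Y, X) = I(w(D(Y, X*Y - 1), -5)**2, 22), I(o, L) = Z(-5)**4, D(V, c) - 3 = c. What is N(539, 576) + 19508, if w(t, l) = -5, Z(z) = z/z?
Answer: 19509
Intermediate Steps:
Z(z) = 1
D(V, c) = 3 + c
I(o, L) = 1 (I(o, L) = 1**4 = 1)
N(Y, X) = 1
N(539, 576) + 19508 = 1 + 19508 = 19509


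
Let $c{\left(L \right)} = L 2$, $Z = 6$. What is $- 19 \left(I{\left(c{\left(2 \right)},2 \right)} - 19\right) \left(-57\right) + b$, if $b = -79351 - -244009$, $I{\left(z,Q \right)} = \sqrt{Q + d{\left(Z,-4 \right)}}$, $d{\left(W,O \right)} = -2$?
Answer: $144081$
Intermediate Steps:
$c{\left(L \right)} = 2 L$
$I{\left(z,Q \right)} = \sqrt{-2 + Q}$ ($I{\left(z,Q \right)} = \sqrt{Q - 2} = \sqrt{-2 + Q}$)
$b = 164658$ ($b = -79351 + 244009 = 164658$)
$- 19 \left(I{\left(c{\left(2 \right)},2 \right)} - 19\right) \left(-57\right) + b = - 19 \left(\sqrt{-2 + 2} - 19\right) \left(-57\right) + 164658 = - 19 \left(\sqrt{0} - 19\right) \left(-57\right) + 164658 = - 19 \left(0 - 19\right) \left(-57\right) + 164658 = \left(-19\right) \left(-19\right) \left(-57\right) + 164658 = 361 \left(-57\right) + 164658 = -20577 + 164658 = 144081$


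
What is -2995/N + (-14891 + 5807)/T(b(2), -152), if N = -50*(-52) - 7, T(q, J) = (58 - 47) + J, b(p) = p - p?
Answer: 7710839/121871 ≈ 63.271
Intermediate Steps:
b(p) = 0
T(q, J) = 11 + J
N = 2593 (N = 2600 - 7 = 2593)
-2995/N + (-14891 + 5807)/T(b(2), -152) = -2995/2593 + (-14891 + 5807)/(11 - 152) = -2995*1/2593 - 9084/(-141) = -2995/2593 - 9084*(-1/141) = -2995/2593 + 3028/47 = 7710839/121871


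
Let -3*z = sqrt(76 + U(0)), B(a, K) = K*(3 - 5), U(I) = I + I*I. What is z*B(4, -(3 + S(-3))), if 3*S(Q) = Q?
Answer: -8*sqrt(19)/3 ≈ -11.624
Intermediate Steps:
U(I) = I + I**2
S(Q) = Q/3
B(a, K) = -2*K (B(a, K) = K*(-2) = -2*K)
z = -2*sqrt(19)/3 (z = -sqrt(76 + 0*(1 + 0))/3 = -sqrt(76 + 0*1)/3 = -sqrt(76 + 0)/3 = -2*sqrt(19)/3 ≈ -2.9059)
z*B(4, -(3 + S(-3))) = (-2*sqrt(19)/3)*(-(-2)*(3 + (1/3)*(-3))) = (-2*sqrt(19)/3)*(-(-2)*(3 - 1)) = (-2*sqrt(19)/3)*(-(-2)*2) = (-2*sqrt(19)/3)*(-2*(-2)) = -2*sqrt(19)/3*4 = -8*sqrt(19)/3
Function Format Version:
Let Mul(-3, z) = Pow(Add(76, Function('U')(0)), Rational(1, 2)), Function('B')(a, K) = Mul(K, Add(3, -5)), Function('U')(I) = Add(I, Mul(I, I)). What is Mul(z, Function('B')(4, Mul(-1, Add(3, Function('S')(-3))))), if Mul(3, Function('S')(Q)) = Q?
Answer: Mul(Rational(-8, 3), Pow(19, Rational(1, 2))) ≈ -11.624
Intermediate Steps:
Function('U')(I) = Add(I, Pow(I, 2))
Function('S')(Q) = Mul(Rational(1, 3), Q)
Function('B')(a, K) = Mul(-2, K) (Function('B')(a, K) = Mul(K, -2) = Mul(-2, K))
z = Mul(Rational(-2, 3), Pow(19, Rational(1, 2))) (z = Mul(Rational(-1, 3), Pow(Add(76, Mul(0, Add(1, 0))), Rational(1, 2))) = Mul(Rational(-1, 3), Pow(Add(76, Mul(0, 1)), Rational(1, 2))) = Mul(Rational(-1, 3), Pow(Add(76, 0), Rational(1, 2))) = Mul(Rational(-1, 3), Pow(76, Rational(1, 2))) = Mul(Rational(-1, 3), Mul(2, Pow(19, Rational(1, 2)))) = Mul(Rational(-2, 3), Pow(19, Rational(1, 2))) ≈ -2.9059)
Mul(z, Function('B')(4, Mul(-1, Add(3, Function('S')(-3))))) = Mul(Mul(Rational(-2, 3), Pow(19, Rational(1, 2))), Mul(-2, Mul(-1, Add(3, Mul(Rational(1, 3), -3))))) = Mul(Mul(Rational(-2, 3), Pow(19, Rational(1, 2))), Mul(-2, Mul(-1, Add(3, -1)))) = Mul(Mul(Rational(-2, 3), Pow(19, Rational(1, 2))), Mul(-2, Mul(-1, 2))) = Mul(Mul(Rational(-2, 3), Pow(19, Rational(1, 2))), Mul(-2, -2)) = Mul(Mul(Rational(-2, 3), Pow(19, Rational(1, 2))), 4) = Mul(Rational(-8, 3), Pow(19, Rational(1, 2)))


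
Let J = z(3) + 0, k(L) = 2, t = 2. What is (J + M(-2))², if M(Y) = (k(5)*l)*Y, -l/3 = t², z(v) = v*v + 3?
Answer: 3600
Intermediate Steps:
z(v) = 3 + v² (z(v) = v² + 3 = 3 + v²)
l = -12 (l = -3*2² = -3*4 = -12)
J = 12 (J = (3 + 3²) + 0 = (3 + 9) + 0 = 12 + 0 = 12)
M(Y) = -24*Y (M(Y) = (2*(-12))*Y = -24*Y)
(J + M(-2))² = (12 - 24*(-2))² = (12 + 48)² = 60² = 3600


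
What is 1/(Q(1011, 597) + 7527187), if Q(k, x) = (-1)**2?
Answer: 1/7527188 ≈ 1.3285e-7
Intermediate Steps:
Q(k, x) = 1
1/(Q(1011, 597) + 7527187) = 1/(1 + 7527187) = 1/7527188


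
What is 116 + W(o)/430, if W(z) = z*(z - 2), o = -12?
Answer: 25024/215 ≈ 116.39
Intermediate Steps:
W(z) = z*(-2 + z)
116 + W(o)/430 = 116 - 12*(-2 - 12)/430 = 116 - 12*(-14)*(1/430) = 116 + 168*(1/430) = 116 + 84/215 = 25024/215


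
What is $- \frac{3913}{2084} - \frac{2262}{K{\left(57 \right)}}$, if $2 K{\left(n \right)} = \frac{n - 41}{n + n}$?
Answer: $- \frac{67178527}{2084} \approx -32235.0$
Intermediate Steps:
$K{\left(n \right)} = \frac{-41 + n}{4 n}$ ($K{\left(n \right)} = \frac{\left(n - 41\right) \frac{1}{n + n}}{2} = \frac{\left(-41 + n\right) \frac{1}{2 n}}{2} = \frac{\frac{1}{2} \frac{1}{n} \left(-41 + n\right)}{2} = \frac{-41 + n}{4 n}$)
$- \frac{3913}{2084} - \frac{2262}{K{\left(57 \right)}} = - \frac{3913}{2084} - \frac{2262}{\frac{1}{4} \cdot \frac{1}{57} \left(-41 + 57\right)} = \left(-3913\right) \frac{1}{2084} - \frac{2262}{\frac{1}{4} \cdot \frac{1}{57} \cdot 16} = - \frac{3913}{2084} - \frac{2262}{\frac{4}{57}} = - \frac{3913}{2084} - \frac{64467}{2} = - \frac{67178527}{2084}$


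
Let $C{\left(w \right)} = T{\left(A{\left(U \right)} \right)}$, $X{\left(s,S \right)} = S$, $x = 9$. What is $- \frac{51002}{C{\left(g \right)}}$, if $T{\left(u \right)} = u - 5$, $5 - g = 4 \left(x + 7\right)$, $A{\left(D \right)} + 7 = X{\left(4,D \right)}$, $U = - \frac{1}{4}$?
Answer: $\frac{29144}{7} \approx 4163.4$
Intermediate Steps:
$U = - \frac{1}{4}$ ($U = \left(-1\right) \frac{1}{4} = - \frac{1}{4} \approx -0.25$)
$A{\left(D \right)} = -7 + D$
$g = -59$ ($g = 5 - 4 \left(9 + 7\right) = 5 - 4 \cdot 16 = 5 - 64 = -59$)
$T{\left(u \right)} = -5 + u$ ($T{\left(u \right)} = u - 5 = -5 + u$)
$C{\left(w \right)} = - \frac{49}{4}$ ($C{\left(w \right)} = -5 - \frac{29}{4} = - \frac{49}{4}$)
$- \frac{51002}{C{\left(g \right)}} = - \frac{51002}{- \frac{49}{4}} = \left(-51002\right) \left(- \frac{4}{49}\right) = \frac{29144}{7}$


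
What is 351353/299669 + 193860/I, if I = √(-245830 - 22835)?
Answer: 351353/299669 - 12924*I*√268665/17911 ≈ 1.1725 - 374.01*I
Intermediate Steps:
I = I*√268665 (I = √(-268665) = I*√268665 ≈ 518.33*I)
351353/299669 + 193860/I = 351353/299669 + 193860/((I*√268665)) = 351353*(1/299669) + 193860*(-I*√268665/268665) = 351353/299669 - 12924*I*√268665/17911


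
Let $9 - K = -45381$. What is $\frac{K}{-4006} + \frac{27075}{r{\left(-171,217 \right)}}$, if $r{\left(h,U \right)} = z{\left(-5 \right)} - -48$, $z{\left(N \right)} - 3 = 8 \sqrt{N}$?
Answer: $\frac{2699500380}{5850763} - \frac{216600 i \sqrt{5}}{2921} \approx 461.39 - 165.81 i$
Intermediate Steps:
$z{\left(N \right)} = 3 + 8 \sqrt{N}$
$K = 45390$ ($K = 9 - -45381 = 9 + 45381 = 45390$)
$r{\left(h,U \right)} = 51 + 8 i \sqrt{5}$ ($r{\left(h,U \right)} = \left(3 + 8 \sqrt{-5}\right) - -48 = \left(3 + 8 i \sqrt{5}\right) + 48 = 51 + 8 i \sqrt{5}$)
$\frac{K}{-4006} + \frac{27075}{r{\left(-171,217 \right)}} = \frac{45390}{-4006} + \frac{27075}{51 + 8 i \sqrt{5}} = 45390 \left(- \frac{1}{4006}\right) + \frac{27075}{51 + 8 i \sqrt{5}} = - \frac{22695}{2003} + \frac{27075}{51 + 8 i \sqrt{5}}$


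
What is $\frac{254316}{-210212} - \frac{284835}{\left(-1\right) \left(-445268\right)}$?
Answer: $- \frac{43278627927}{23400169204} \approx -1.8495$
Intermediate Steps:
$\frac{254316}{-210212} - \frac{284835}{\left(-1\right) \left(-445268\right)} = 254316 \left(- \frac{1}{210212}\right) - \frac{284835}{445268} = - \frac{63579}{52553} - \frac{284835}{445268} = - \frac{43278627927}{23400169204}$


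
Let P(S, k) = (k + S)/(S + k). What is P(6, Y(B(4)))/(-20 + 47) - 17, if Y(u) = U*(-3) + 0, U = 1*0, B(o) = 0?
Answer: -458/27 ≈ -16.963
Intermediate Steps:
U = 0
Y(u) = 0 (Y(u) = 0*(-3) + 0 = 0 + 0 = 0)
P(S, k) = 1 (P(S, k) = (S + k)/(S + k) = 1)
P(6, Y(B(4)))/(-20 + 47) - 17 = 1/(-20 + 47) - 17 = 1/27 - 17 = -458/27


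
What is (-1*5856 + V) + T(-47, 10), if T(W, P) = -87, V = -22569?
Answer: -28512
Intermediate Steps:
(-1*5856 + V) + T(-47, 10) = (-1*5856 - 22569) - 87 = (-5856 - 22569) - 87 = -28425 - 87 = -28512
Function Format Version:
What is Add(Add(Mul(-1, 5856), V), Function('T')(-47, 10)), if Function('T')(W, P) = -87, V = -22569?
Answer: -28512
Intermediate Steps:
Add(Add(Mul(-1, 5856), V), Function('T')(-47, 10)) = Add(Add(Mul(-1, 5856), -22569), -87) = Add(Add(-5856, -22569), -87) = Add(-28425, -87) = -28512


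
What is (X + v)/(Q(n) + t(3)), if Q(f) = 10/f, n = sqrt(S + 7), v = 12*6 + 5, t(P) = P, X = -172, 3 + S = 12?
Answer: -190/11 ≈ -17.273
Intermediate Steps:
S = 9 (S = -3 + 12 = 9)
v = 77 (v = 72 + 5 = 77)
n = 4 (n = sqrt(9 + 7) = sqrt(16) = 4)
(X + v)/(Q(n) + t(3)) = (-172 + 77)/(10/4 + 3) = -95/(10*(1/4) + 3) = -95/(5/2 + 3) = -95/11/2 = -95*2/11 = -190/11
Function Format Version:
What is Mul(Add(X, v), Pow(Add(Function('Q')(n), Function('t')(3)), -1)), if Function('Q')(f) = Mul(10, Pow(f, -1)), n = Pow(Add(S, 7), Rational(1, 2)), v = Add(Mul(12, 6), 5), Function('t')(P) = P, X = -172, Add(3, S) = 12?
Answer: Rational(-190, 11) ≈ -17.273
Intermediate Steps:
S = 9 (S = Add(-3, 12) = 9)
v = 77 (v = Add(72, 5) = 77)
n = 4 (n = Pow(Add(9, 7), Rational(1, 2)) = Pow(16, Rational(1, 2)) = 4)
Mul(Add(X, v), Pow(Add(Function('Q')(n), Function('t')(3)), -1)) = Mul(Add(-172, 77), Pow(Add(Mul(10, Pow(4, -1)), 3), -1)) = Mul(-95, Pow(Add(Mul(10, Rational(1, 4)), 3), -1)) = Mul(-95, Pow(Add(Rational(5, 2), 3), -1)) = Mul(-95, Pow(Rational(11, 2), -1)) = Mul(-95, Rational(2, 11)) = Rational(-190, 11)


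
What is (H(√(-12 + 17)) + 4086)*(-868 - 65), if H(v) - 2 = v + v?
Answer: -3814104 - 1866*√5 ≈ -3.8183e+6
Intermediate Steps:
H(v) = 2 + 2*v (H(v) = 2 + (v + v) = 2 + 2*v)
(H(√(-12 + 17)) + 4086)*(-868 - 65) = ((2 + 2*√(-12 + 17)) + 4086)*(-868 - 65) = ((2 + 2*√5) + 4086)*(-933) = (4088 + 2*√5)*(-933) = -3814104 - 1866*√5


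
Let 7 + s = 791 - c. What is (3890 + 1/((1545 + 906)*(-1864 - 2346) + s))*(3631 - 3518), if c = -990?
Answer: 4535015557407/10316936 ≈ 4.3957e+5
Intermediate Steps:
s = 1774 (s = -7 + (791 - 1*(-990)) = -7 + (791 + 990) = -7 + 1781 = 1774)
(3890 + 1/((1545 + 906)*(-1864 - 2346) + s))*(3631 - 3518) = (3890 + 1/((1545 + 906)*(-1864 - 2346) + 1774))*(3631 - 3518) = (3890 + 1/(2451*(-4210) + 1774))*113 = (3890 + 1/(-10318710 + 1774))*113 = (3890 + 1/(-10316936))*113 = (3890 - 1/10316936)*113 = (40132881039/10316936)*113 = 4535015557407/10316936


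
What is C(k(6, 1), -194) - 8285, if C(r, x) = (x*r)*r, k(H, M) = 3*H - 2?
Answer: -57949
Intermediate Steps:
k(H, M) = -2 + 3*H
C(r, x) = x*r² (C(r, x) = (r*x)*r = x*r²)
C(k(6, 1), -194) - 8285 = -194*(-2 + 3*6)² - 8285 = -194*(-2 + 18)² - 8285 = -194*16² - 8285 = -194*256 - 8285 = -49664 - 8285 = -57949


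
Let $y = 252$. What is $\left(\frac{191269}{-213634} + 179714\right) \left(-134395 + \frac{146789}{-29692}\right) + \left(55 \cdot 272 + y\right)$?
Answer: $- \frac{153210448669663700167}{6343220728} \approx -2.4153 \cdot 10^{10}$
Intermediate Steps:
$\left(\frac{191269}{-213634} + 179714\right) \left(-134395 + \frac{146789}{-29692}\right) + \left(55 \cdot 272 + y\right) = \left(\frac{191269}{-213634} + 179714\right) \left(-134395 + \frac{146789}{-29692}\right) + \left(55 \cdot 272 + 252\right) = \left(191269 \left(- \frac{1}{213634}\right) + 179714\right) \left(-134395 + 146789 \left(- \frac{1}{29692}\right)\right) + \left(14960 + 252\right) = \left(- \frac{191269}{213634} + 179714\right) \left(-134395 - \frac{146789}{29692}\right) + 15212 = \frac{38392829407}{213634} \left(- \frac{3990603129}{29692}\right) + 15212 = - \frac{153210545162737414503}{6343220728} + 15212 = - \frac{153210448669663700167}{6343220728}$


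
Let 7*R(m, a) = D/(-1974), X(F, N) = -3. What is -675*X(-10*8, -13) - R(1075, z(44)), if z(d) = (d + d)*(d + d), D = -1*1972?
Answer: 13989739/6909 ≈ 2024.9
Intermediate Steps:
D = -1972
z(d) = 4*d² (z(d) = (2*d)*(2*d) = 4*d²)
R(m, a) = 986/6909 (R(m, a) = (-1972/(-1974))/7 = (-1972*(-1/1974))/7 = (⅐)*(986/987) = 986/6909)
-675*X(-10*8, -13) - R(1075, z(44)) = -675*(-3) - 1*986/6909 = 2025 - 986/6909 = 13989739/6909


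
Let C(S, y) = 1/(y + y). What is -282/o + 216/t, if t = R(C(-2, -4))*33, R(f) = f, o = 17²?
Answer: -169566/3179 ≈ -53.339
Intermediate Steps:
o = 289
C(S, y) = 1/(2*y)
t = -33/8 (t = ((½)/(-4))*33 = ((½)*(-¼))*33 = -⅛*33 = -33/8 ≈ -4.1250)
-282/o + 216/t = -282/289 + 216/(-33/8) = -282*1/289 + 216*(-8/33) = -282/289 - 576/11 = -169566/3179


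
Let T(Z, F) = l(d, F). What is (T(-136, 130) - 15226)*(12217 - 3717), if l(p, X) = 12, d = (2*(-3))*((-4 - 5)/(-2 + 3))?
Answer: -129319000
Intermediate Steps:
d = 54 (d = -(-54)/1 = -(-54) = -6*(-9) = 54)
T(Z, F) = 12
(T(-136, 130) - 15226)*(12217 - 3717) = (12 - 15226)*(12217 - 3717) = -15214*8500 = -129319000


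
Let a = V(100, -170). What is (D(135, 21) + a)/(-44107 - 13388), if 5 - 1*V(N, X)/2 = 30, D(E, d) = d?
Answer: 29/57495 ≈ 0.00050439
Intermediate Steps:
V(N, X) = -50 (V(N, X) = 10 - 2*30 = 10 - 60 = -50)
a = -50
(D(135, 21) + a)/(-44107 - 13388) = (21 - 50)/(-44107 - 13388) = -29/(-57495) = -29*(-1/57495) = 29/57495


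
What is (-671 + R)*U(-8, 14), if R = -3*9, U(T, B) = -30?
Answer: 20940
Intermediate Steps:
R = -27
(-671 + R)*U(-8, 14) = (-671 - 27)*(-30) = -698*(-30) = 20940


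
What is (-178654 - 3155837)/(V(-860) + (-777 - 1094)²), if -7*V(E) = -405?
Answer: -23341437/24504892 ≈ -0.95252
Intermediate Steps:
V(E) = 405/7 (V(E) = -⅐*(-405) = 405/7)
(-178654 - 3155837)/(V(-860) + (-777 - 1094)²) = (-178654 - 3155837)/(405/7 + (-777 - 1094)²) = -3334491/(405/7 + (-1871)²) = -3334491/(405/7 + 3500641) = -3334491/24504892/7 = -3334491*7/24504892 = -23341437/24504892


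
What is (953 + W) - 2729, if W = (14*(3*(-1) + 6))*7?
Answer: -1482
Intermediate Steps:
W = 294 (W = (14*(-3 + 6))*7 = (14*3)*7 = 42*7 = 294)
(953 + W) - 2729 = (953 + 294) - 2729 = 1247 - 2729 = -1482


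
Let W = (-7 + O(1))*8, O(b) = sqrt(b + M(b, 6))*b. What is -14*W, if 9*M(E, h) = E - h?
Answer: 2128/3 ≈ 709.33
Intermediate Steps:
M(E, h) = -h/9 + E/9 (M(E, h) = (E - h)/9 = -h/9 + E/9)
O(b) = b*sqrt(-2/3 + 10*b/9) (O(b) = sqrt(b + (-1/9*6 + b/9))*b = sqrt(b + (-2/3 + b/9))*b = sqrt(-2/3 + 10*b/9)*b = b*sqrt(-2/3 + 10*b/9))
W = -152/3 (W = (-7 + (1/3)*1*sqrt(-6 + 10*1))*8 = (-7 + (1/3)*1*sqrt(-6 + 10))*8 = (-7 + (1/3)*1*sqrt(4))*8 = (-7 + (1/3)*1*2)*8 = (-7 + 2/3)*8 = -19/3*8 = -152/3 ≈ -50.667)
-14*W = -14*(-152/3) = 2128/3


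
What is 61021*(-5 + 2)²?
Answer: 549189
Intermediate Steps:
61021*(-5 + 2)² = 61021*(-3)² = 61021*9 = 549189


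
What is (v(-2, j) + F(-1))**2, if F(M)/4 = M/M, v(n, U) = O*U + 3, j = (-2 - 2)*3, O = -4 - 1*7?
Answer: 19321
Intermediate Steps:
O = -11 (O = -4 - 7 = -11)
j = -12 (j = -4*3 = -12)
v(n, U) = 3 - 11*U (v(n, U) = -11*U + 3 = 3 - 11*U)
F(M) = 4 (F(M) = 4*(M/M) = 4*1 = 4)
(v(-2, j) + F(-1))**2 = ((3 - 11*(-12)) + 4)**2 = ((3 + 132) + 4)**2 = (135 + 4)**2 = 139**2 = 19321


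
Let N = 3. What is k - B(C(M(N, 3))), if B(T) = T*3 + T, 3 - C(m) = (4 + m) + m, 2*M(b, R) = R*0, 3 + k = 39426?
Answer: 39427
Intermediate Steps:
k = 39423 (k = -3 + 39426 = 39423)
M(b, R) = 0 (M(b, R) = (R*0)/2 = (½)*0 = 0)
C(m) = -1 - 2*m (C(m) = 3 - ((4 + m) + m) = 3 - (4 + 2*m) = 3 + (-4 - 2*m) = -1 - 2*m)
B(T) = 4*T (B(T) = 3*T + T = 4*T)
k - B(C(M(N, 3))) = 39423 - 4*(-1 - 2*0) = 39423 - 4*(-1 + 0) = 39423 - 4*(-1) = 39423 - 1*(-4) = 39423 + 4 = 39427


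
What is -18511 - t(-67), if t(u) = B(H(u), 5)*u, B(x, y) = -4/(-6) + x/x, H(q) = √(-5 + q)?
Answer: -55198/3 ≈ -18399.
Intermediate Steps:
B(x, y) = 5/3 (B(x, y) = -4*(-⅙) + 1 = ⅔ + 1 = 5/3)
t(u) = 5*u/3
-18511 - t(-67) = -18511 - 5*(-67)/3 = -18511 - 1*(-335/3) = -18511 + 335/3 = -55198/3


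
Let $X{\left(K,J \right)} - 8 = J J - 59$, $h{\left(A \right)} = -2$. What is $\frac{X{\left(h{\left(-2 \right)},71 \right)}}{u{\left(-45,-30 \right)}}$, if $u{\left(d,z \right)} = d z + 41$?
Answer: $\frac{4990}{1391} \approx 3.5873$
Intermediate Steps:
$u{\left(d,z \right)} = 41 + d z$
$X{\left(K,J \right)} = -51 + J^{2}$ ($X{\left(K,J \right)} = 8 + \left(J J - 59\right) = 8 + \left(J^{2} - 59\right) = 8 + \left(-59 + J^{2}\right) = -51 + J^{2}$)
$\frac{X{\left(h{\left(-2 \right)},71 \right)}}{u{\left(-45,-30 \right)}} = \frac{-51 + 71^{2}}{41 - -1350} = \frac{-51 + 5041}{41 + 1350} = \frac{4990}{1391}$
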